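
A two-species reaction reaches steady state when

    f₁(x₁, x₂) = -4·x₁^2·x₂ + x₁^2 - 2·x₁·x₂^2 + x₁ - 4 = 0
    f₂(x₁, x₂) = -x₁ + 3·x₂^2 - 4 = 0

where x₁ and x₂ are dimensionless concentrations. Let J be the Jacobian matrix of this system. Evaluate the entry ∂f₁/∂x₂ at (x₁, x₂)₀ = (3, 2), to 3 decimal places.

∂f₁/∂x₂ = -4·x₁^2 - 4·x₁·x₂.
At (3, 2) this is -60.000.

-60.000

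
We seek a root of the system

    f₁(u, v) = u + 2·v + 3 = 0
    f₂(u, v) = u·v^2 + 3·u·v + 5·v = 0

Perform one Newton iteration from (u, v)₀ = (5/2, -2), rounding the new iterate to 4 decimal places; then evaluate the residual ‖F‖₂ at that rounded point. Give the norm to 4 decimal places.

At (5/2, -2): F = (1.5000, -15.0000).
Jacobian J = [[1, 2], [v^2 + 3·v, 2·u·v + 3·u + 5]].
At the point, J = [[1.0000, 2.0000], [-2.0000, 2.5000]] (det J = 6.5000).
Solving J·Δ = −F gives Δ = (-5.1923, 1.8462).
Then the next iterate is (u, v)₁ = (-2.6923, -0.1538).
Re-evaluating at (-2.6923, -0.1538): F = (0.0001, 0.409542), so ‖F‖₂ = 0.4095.

0.4095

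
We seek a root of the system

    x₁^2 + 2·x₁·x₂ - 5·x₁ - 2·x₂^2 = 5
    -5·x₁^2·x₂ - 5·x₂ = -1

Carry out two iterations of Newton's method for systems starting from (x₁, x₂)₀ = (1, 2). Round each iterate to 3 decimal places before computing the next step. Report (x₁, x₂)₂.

(-2.315, -0.410)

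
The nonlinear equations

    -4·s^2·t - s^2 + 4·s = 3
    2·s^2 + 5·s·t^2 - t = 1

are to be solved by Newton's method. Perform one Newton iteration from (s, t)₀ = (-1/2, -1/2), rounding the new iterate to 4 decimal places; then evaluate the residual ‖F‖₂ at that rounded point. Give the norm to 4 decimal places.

13.1561

At (-1/2, -1/2): F = (-4.7500, -0.6250).
Jacobian J = [[-8·s·t - 2·s + 4, -4·s^2], [4·s + 5·t^2, 10·s·t - 1]].
At the point, J = [[3.0000, -1.0000], [-0.7500, 1.5000]] (det J = 3.7500).
Solving J·Δ = −F gives Δ = (2.0667, 1.4500).
Then the next iterate is (s, t)₁ = (1.5667, 0.9500).
Re-evaluating at (1.5667, 0.9500): F = (-8.515035, 10.028832), so ‖F‖₂ = 13.1561.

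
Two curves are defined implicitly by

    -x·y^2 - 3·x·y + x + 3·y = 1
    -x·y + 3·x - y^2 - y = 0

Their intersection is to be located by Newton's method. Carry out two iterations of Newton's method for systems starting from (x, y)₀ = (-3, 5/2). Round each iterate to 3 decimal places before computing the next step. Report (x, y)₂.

At (-3, 5/2): F = (44.750, -10.250).
Jacobian J = [[-y^2 - 3·y + 1, -2·x·y - 3·x + 3], [-y + 3, -x - 2·y - 1]].
At the point, J = [[-12.750, 27.000], [0.500, -3.000]] (det J = 24.750).
Solving J·Δ = −F gives Δ = (-5.758, -4.376).
Then the next iterate is (x, y)₁ = (-8.758, -1.876).
Round to (-8.758, -1.876) and repeat: F = (-33.85333, -44.34738), J = [[3.10862, -3.58602], [4.876, 11.510]].
Δ = (10.301, -0.511), so (x, y)₂ = (1.543, -2.387).

(1.543, -2.387)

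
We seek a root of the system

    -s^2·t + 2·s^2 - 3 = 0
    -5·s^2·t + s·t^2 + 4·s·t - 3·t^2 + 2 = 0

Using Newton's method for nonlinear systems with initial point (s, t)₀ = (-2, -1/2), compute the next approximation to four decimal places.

(-1.4426, -0.1434)

At (-2, -1/2): F = (7.0000, 14.7500).
Jacobian J = [[-2·s·t + 4·s, -s^2], [-10·s·t + t^2 + 4·t, -5·s^2 + 2·s·t + 4·s - 6·t]].
At the point, J = [[-10.0000, -4.0000], [-11.7500, -23.0000]] (det J = 183.0000).
Solving J·Δ = −F gives Δ = (0.5574, 0.3566).
Then the next iterate is (s, t)₁ = (-1.4426, -0.1434).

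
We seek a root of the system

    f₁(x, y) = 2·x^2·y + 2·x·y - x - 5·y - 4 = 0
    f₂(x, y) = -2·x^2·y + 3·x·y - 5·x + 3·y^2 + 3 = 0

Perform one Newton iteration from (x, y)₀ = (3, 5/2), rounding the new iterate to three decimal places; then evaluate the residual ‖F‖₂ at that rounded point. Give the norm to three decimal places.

At (3, 5/2): F = (40.500, -15.750).
Jacobian J = [[4·x·y + 2·y - 1, 2·x^2 + 2·x - 5], [-4·x·y + 3·y - 5, -2·x^2 + 3·x + 6·y]].
At the point, J = [[34.000, 19.000], [-27.500, 6.000]] (det J = 726.500).
Solving J·Δ = −F gives Δ = (-0.746, -0.796).
Then the next iterate is (x, y)₁ = (2.254, 1.704).
Re-evaluating at (2.254, 1.704): F = (10.22203, -5.35110), so ‖F‖₂ = 11.538.

11.538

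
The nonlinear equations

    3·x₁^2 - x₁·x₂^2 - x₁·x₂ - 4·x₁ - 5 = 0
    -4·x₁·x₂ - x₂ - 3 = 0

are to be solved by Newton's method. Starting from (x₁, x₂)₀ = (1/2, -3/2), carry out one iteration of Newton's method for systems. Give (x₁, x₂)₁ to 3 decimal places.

(25.000, 48.000)

At (1/2, -3/2): F = (-6.625, 1.500).
Jacobian J = [[6·x₁ - x₂^2 - x₂ - 4, -2·x₁·x₂ - x₁], [-4·x₂, -4·x₁ - 1]].
At the point, J = [[-1.750, 1.000], [6.000, -3.000]] (det J = -0.750).
Solving J·Δ = −F gives Δ = (24.500, 49.500).
Then the next iterate is (x₁, x₂)₁ = (25.000, 48.000).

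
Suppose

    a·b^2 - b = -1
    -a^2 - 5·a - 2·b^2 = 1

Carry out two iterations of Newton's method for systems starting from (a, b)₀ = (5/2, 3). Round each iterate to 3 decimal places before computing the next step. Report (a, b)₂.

(-7.327, 3.014)

At (5/2, 3): F = (20.500, -37.750).
Jacobian J = [[b^2, 2·a·b - 1], [-2·a - 5, -4·b]].
At the point, J = [[9.000, 14.000], [-10.000, -12.000]] (det J = 32.000).
Solving J·Δ = −F gives Δ = (-8.828, 4.211).
Then the next iterate is (a, b)₁ = (-6.328, 7.211).
Round to (-6.328, 7.211) and repeat: F = (-335.25764, -113.40063), J = [[51.99852, -92.26242], [7.656, -28.844]].
Δ = (-0.999, -4.197), so (a, b)₂ = (-7.327, 3.014).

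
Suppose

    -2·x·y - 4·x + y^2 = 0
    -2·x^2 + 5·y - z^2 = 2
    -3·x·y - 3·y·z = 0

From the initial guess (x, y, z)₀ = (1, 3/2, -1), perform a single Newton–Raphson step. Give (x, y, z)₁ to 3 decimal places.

(0.095, -0.086, -0.095)

At (1, 3/2, -1): F = (-4.750, 2.500, 0.000).
Jacobian J = [[-2·y - 4, -2·x + 2·y, 0], [-4·x, 5, -2·z], [-3·y, -3·x - 3·z, -3·y]].
At the point, J = [[-7.000, 1.000, 0.000], [-4.000, 5.000, 2.000], [-4.500, 0.000, -4.500]] (det J = 130.500).
Solving J·Δ = −F gives Δ = (-0.905, -1.586, 0.905).
Then the next iterate is (x, y, z)₁ = (0.095, -0.086, -0.095).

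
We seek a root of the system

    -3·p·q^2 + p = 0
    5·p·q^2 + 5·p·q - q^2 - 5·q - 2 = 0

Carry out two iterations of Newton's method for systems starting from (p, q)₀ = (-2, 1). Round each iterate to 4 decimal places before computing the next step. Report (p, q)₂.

At (-2, 1): F = (4.0000, -28.0000).
Jacobian J = [[-3·q^2 + 1, -6·p·q], [5·q^2 + 5·q, 10·p·q + 5·p - 2·q - 5]].
At the point, J = [[-2.0000, 12.0000], [10.0000, -37.0000]] (det J = -46.0000).
Solving J·Δ = −F gives Δ = (4.0870, 0.3478).
Then the next iterate is (p, q)₁ = (2.0870, 1.3478).
Round to (2.0870, 1.3478) and repeat: F = (-9.286512, 22.464582), J = [[-4.449695, -16.877152], [15.821824, 30.867986]].
Δ = (-0.7132, -0.3622), so (p, q)₂ = (1.3738, 0.9856).

(1.3738, 0.9856)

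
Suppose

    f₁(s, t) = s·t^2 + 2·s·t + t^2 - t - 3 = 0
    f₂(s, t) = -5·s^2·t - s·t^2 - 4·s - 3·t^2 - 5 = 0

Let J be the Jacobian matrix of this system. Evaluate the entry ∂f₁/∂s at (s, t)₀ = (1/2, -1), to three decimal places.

∂f₁/∂s = t^2 + 2·t.
At (1/2, -1) this is -1.000.

-1.000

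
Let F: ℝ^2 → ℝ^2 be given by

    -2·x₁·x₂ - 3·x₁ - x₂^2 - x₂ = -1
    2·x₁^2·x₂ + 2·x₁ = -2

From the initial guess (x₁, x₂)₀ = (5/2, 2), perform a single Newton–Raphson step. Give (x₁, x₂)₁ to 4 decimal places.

(2.2075, -0.0453)

At (5/2, 2): F = (-22.5000, 32.0000).
Jacobian J = [[-2·x₂ - 3, -2·x₁ - 2·x₂ - 1], [4·x₁·x₂ + 2, 2·x₁^2]].
At the point, J = [[-7.0000, -10.0000], [22.0000, 12.5000]] (det J = 132.5000).
Solving J·Δ = −F gives Δ = (-0.2925, -2.0453).
Then the next iterate is (x₁, x₂)₁ = (2.2075, -0.0453).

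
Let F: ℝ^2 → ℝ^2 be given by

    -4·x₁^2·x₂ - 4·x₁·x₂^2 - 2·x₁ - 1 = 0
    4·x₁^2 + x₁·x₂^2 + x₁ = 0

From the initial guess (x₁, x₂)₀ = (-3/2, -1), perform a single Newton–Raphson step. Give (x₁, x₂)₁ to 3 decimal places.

(-0.830, -0.765)

At (-3/2, -1): F = (17.000, 6.000).
Jacobian J = [[-8·x₁·x₂ - 4·x₂^2 - 2, -4·x₁^2 - 8·x₁·x₂], [8·x₁ + x₂^2 + 1, 2·x₁·x₂]].
At the point, J = [[-18.000, -21.000], [-10.000, 3.000]] (det J = -264.000).
Solving J·Δ = −F gives Δ = (0.670, 0.235).
Then the next iterate is (x₁, x₂)₁ = (-0.830, -0.765).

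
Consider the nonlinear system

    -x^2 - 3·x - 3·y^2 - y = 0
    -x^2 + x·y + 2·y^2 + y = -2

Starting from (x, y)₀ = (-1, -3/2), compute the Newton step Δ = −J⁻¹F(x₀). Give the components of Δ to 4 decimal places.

At (-1, -3/2): F = (-3.2500, 5.5000).
Jacobian J = [[-2·x - 3, -6·y - 1], [-2·x + y, x + 4·y + 1]].
At the point, J = [[-1.0000, 8.0000], [0.5000, -6.0000]] (det J = 2.0000).
Solving J·Δ = −F gives Δ = (12.2500, 1.9375).

(12.2500, 1.9375)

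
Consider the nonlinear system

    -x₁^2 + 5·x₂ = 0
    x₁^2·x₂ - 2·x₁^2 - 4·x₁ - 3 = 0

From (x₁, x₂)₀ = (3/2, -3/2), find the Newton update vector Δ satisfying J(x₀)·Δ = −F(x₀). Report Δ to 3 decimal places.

(-0.950, 1.380)

At (3/2, -3/2): F = (-9.750, -16.875).
Jacobian J = [[-2·x₁, 5], [2·x₁·x₂ - 4·x₁ - 4, x₁^2]].
At the point, J = [[-3.000, 5.000], [-14.500, 2.250]] (det J = 65.750).
Solving J·Δ = −F gives Δ = (-0.950, 1.380).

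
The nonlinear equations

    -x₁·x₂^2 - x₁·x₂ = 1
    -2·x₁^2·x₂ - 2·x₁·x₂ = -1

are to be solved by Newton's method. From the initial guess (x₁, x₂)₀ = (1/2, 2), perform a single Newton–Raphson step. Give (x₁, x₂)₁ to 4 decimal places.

At (1/2, 2): F = (-4.0000, -2.0000).
Jacobian J = [[-x₂^2 - x₂, -2·x₁·x₂ - x₁], [-4·x₁·x₂ - 2·x₂, -2·x₁^2 - 2·x₁]].
At the point, J = [[-6.0000, -2.5000], [-8.0000, -1.5000]] (det J = -11.0000).
Solving J·Δ = −F gives Δ = (0.0909, -1.8182).
Then the next iterate is (x₁, x₂)₁ = (0.5909, 0.1818).

(0.5909, 0.1818)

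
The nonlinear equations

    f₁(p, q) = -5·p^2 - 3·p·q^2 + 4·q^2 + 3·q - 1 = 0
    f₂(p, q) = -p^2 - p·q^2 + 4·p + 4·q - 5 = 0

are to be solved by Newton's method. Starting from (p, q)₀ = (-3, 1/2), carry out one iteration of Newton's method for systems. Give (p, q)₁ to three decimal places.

(-4.708, 6.200)

At (-3, 1/2): F = (-41.250, -23.250).
Jacobian J = [[-10·p - 3·q^2, -6·p·q + 8·q + 3], [-2·p - q^2 + 4, -2·p·q + 4]].
At the point, J = [[29.250, 16.000], [9.750, 7.000]] (det J = 48.750).
Solving J·Δ = −F gives Δ = (-1.708, 5.700).
Then the next iterate is (p, q)₁ = (-4.708, 6.200).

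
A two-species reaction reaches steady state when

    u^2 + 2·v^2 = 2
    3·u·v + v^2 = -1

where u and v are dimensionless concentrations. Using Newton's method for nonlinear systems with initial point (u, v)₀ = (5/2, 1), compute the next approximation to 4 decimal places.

At (5/2, 1): F = (6.2500, 9.5000).
Jacobian J = [[2·u, 4·v], [3·v, 3·u + 2·v]].
At the point, J = [[5.0000, 4.0000], [3.0000, 9.5000]] (det J = 35.5000).
Solving J·Δ = −F gives Δ = (-0.6021, -0.8099).
Then the next iterate is (u, v)₁ = (1.8979, 0.1901).

(1.8979, 0.1901)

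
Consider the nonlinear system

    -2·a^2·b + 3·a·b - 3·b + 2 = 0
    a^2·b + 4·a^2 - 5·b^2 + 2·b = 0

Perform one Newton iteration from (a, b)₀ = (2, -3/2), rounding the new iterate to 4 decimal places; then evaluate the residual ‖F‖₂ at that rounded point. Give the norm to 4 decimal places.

4.2791

At (2, -3/2): F = (9.5000, -4.2500).
Jacobian J = [[-4·a·b + 3·b, -2·a^2 + 3·a - 3], [2·a·b + 8·a, a^2 - 10·b + 2]].
At the point, J = [[7.5000, -5.0000], [10.0000, 21.0000]] (det J = 207.5000).
Solving J·Δ = −F gives Δ = (-0.8590, 0.6114).
Then the next iterate is (a, b)₁ = (1.1410, -0.8886).
Re-evaluating at (1.1410, -0.8886): F = (3.937825, -1.674577), so ‖F‖₂ = 4.2791.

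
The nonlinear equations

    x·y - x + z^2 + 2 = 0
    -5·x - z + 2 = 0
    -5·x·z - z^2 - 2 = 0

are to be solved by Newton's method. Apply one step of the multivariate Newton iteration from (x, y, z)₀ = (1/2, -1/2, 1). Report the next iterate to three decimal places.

(0.429, -0.643, -0.143)

At (1/2, -1/2, 1): F = (2.250, -1.500, -5.500).
Jacobian J = [[y - 1, x, 2·z], [-5, 0, -1], [-5·z, 0, -5·x - 2·z]].
At the point, J = [[-1.500, 0.500, 2.000], [-5.000, 0.000, -1.000], [-5.000, 0.000, -4.500]] (det J = -8.750).
Solving J·Δ = −F gives Δ = (-0.071, -0.143, -1.143).
Then the next iterate is (x, y, z)₁ = (0.429, -0.643, -0.143).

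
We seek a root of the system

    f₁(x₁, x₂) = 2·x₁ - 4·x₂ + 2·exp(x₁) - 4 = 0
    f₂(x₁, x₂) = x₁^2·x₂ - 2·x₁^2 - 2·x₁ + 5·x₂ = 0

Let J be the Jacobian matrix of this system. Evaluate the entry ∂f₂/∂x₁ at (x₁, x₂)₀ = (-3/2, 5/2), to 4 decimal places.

∂f₂/∂x₁ = 2·x₁·x₂ - 4·x₁ - 2.
At (-3/2, 5/2) this is -3.5000.

-3.5000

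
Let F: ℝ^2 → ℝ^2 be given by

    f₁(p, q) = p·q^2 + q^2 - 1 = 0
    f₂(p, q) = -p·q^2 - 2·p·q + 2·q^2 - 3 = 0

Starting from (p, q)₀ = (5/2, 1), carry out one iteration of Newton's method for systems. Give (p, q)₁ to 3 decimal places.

(-0.467, 1.067)

At (5/2, 1): F = (2.500, -8.500).
Jacobian J = [[q^2, 2·p·q + 2·q], [-q^2 - 2·q, -2·p·q - 2·p + 4·q]].
At the point, J = [[1.000, 7.000], [-3.000, -6.000]] (det J = 15.000).
Solving J·Δ = −F gives Δ = (-2.967, 0.067).
Then the next iterate is (p, q)₁ = (-0.467, 1.067).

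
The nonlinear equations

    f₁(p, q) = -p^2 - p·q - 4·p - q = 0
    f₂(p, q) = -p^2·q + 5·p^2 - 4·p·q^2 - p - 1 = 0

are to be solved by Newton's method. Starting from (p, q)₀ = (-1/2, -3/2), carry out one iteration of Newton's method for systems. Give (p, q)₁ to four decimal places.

(10.8889, -30.6667)

At (-1/2, -3/2): F = (2.5000, 5.6250).
Jacobian J = [[-2·p - q - 4, -p - 1], [-2·p·q + 10·p - 4·q^2 - 1, -p^2 - 8·p·q]].
At the point, J = [[-1.5000, -0.5000], [-16.5000, -6.2500]] (det J = 1.1250).
Solving J·Δ = −F gives Δ = (11.3889, -29.1667).
Then the next iterate is (p, q)₁ = (10.8889, -30.6667).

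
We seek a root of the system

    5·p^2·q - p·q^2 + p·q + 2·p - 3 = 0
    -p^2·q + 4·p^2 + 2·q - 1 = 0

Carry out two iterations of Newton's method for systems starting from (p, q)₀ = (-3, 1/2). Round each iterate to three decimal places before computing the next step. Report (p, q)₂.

At (-3, 1/2): F = (12.750, 31.500).
Jacobian J = [[10·p·q - q^2 + q + 2, 5·p^2 - 2·p·q + p], [-2·p·q + 8·p, -p^2 + 2]].
At the point, J = [[-12.750, 45.000], [-21.000, -7.000]] (det J = 1034.250).
Solving J·Δ = −F gives Δ = (1.457, 0.129).
Then the next iterate is (p, q)₁ = (-1.543, 0.629).
Round to (-1.543, 0.629) and repeat: F = (1.04170, 8.28384), J = [[-7.47211, 12.30234], [-10.40291, -0.38085]].
Δ = (0.782, 0.390), so (p, q)₂ = (-0.761, 1.019).

(-0.761, 1.019)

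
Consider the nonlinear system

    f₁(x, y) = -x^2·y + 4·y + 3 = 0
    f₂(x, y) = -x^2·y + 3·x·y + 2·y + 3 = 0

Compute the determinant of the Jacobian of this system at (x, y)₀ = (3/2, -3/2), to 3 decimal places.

19.125

J = [[-2·x·y, -x^2 + 4], [-2·x·y + 3·y, -x^2 + 3·x + 2]].
At the point, J = [[4.500, 1.750], [0.000, 4.250]].
det J = 19.125.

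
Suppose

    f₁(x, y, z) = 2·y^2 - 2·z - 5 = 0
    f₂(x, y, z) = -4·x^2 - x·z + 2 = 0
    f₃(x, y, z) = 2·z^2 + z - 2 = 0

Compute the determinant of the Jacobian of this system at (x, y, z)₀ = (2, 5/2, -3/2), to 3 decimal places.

J = [[0, 4·y, -2], [-8·x - z, 0, -x], [0, 0, 4·z + 1]].
At the point, J = [[0.000, 10.000, -2.000], [-14.500, 0.000, -2.000], [0.000, 0.000, -5.000]].
det J = -725.000.

-725.000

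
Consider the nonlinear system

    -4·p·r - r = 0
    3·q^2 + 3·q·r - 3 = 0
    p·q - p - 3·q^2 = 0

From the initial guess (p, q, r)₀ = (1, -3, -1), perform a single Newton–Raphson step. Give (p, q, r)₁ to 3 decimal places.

At (1, -3, -1): F = (5.000, 33.000, -31.000).
Jacobian J = [[-4·r, 0, -4·p - 1], [0, 6·q + 3·r, 3·q], [q - 1, p - 6·q, 0]].
At the point, J = [[4.000, 0.000, -5.000], [0.000, -21.000, -9.000], [-4.000, 19.000, 0.000]] (det J = 1104.000).
Solving J·Δ = −F gives Δ = (-0.883, 1.446, 0.293).
Then the next iterate is (p, q, r)₁ = (0.117, -1.554, -0.707).

(0.117, -1.554, -0.707)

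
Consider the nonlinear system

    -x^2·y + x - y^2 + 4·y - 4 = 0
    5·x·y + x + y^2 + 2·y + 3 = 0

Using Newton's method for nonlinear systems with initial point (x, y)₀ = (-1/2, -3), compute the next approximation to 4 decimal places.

At (-1/2, -3): F = (-24.7500, 13.0000).
Jacobian J = [[-2·x·y + 1, -x^2 - 2·y + 4], [5·y + 1, 5·x + 2·y + 2]].
At the point, J = [[-2.0000, 9.7500], [-14.0000, -6.5000]] (det J = 149.5000).
Solving J·Δ = −F gives Δ = (-0.2283, 2.4916).
Then the next iterate is (x, y)₁ = (-0.7283, -0.5084).

(-0.7283, -0.5084)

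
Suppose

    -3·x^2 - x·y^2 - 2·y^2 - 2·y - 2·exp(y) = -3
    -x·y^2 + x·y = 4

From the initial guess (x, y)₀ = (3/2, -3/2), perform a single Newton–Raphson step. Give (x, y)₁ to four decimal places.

At (3/2, -3/2): F = (-9.071260, -9.6250).
Jacobian J = [[-6·x - y^2, -2·x·y - 4·y - 2·exp(y) - 2], [-y^2 + y, -2·x·y + x]].
At the point, J = [[-11.2500, 8.053740], [-3.7500, 6.0000]] (det J = -37.298476).
Solving J·Δ = −F gives Δ = (0.6191, 1.9911).
Then the next iterate is (x, y)₁ = (2.1191, 0.4911).

(2.1191, 0.4911)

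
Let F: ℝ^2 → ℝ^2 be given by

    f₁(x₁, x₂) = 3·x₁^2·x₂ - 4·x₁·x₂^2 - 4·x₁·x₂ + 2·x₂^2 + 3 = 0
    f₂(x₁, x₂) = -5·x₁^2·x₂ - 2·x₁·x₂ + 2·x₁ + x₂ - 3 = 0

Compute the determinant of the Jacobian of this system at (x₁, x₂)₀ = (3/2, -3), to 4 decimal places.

-636.0000

J = [[6·x₁·x₂ - 4·x₂^2 - 4·x₂, 3·x₁^2 - 8·x₁·x₂ - 4·x₁ + 4·x₂], [-10·x₁·x₂ - 2·x₂ + 2, -5·x₁^2 - 2·x₁ + 1]].
At the point, J = [[-51.0000, 24.7500], [53.0000, -13.2500]].
det J = -636.0000.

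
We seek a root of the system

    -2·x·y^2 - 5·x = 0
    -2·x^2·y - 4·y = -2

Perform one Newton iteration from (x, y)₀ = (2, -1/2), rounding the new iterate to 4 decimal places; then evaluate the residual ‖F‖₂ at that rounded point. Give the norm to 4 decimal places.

4.0000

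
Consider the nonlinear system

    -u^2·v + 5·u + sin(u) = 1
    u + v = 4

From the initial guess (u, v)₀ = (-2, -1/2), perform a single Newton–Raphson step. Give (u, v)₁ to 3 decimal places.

(3.454, 0.546)

At (-2, -1/2): F = (-9.90930, -6.500).
Jacobian J = [[-2·u·v + cos(u) + 5, -u^2], [1, 1]].
At the point, J = [[2.58385, -4.000], [1.000, 1.000]] (det J = 6.58385).
Solving J·Δ = −F gives Δ = (5.454, 1.046).
Then the next iterate is (u, v)₁ = (3.454, 0.546).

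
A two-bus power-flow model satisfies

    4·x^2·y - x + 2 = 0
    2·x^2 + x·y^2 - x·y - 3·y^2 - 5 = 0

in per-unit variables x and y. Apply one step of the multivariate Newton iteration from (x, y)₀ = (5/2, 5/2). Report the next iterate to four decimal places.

(2.0531, 0.8960)

At (5/2, 5/2): F = (62.0000, -1.8750).
Jacobian J = [[8·x·y - 1, 4·x^2], [4·x + y^2 - y, 2·x·y - x - 6·y]].
At the point, J = [[49.0000, 25.0000], [13.7500, -5.0000]] (det J = -588.7500).
Solving J·Δ = −F gives Δ = (-0.4469, -1.6040).
Then the next iterate is (x, y)₁ = (2.0531, 0.8960).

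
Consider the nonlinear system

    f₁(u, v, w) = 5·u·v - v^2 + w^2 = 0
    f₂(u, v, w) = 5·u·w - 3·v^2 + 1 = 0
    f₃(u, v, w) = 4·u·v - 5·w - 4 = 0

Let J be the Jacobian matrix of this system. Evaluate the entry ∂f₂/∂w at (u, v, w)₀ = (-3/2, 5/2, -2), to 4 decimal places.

∂f₂/∂w = 5·u.
At (-3/2, 5/2, -2) this is -7.5000.

-7.5000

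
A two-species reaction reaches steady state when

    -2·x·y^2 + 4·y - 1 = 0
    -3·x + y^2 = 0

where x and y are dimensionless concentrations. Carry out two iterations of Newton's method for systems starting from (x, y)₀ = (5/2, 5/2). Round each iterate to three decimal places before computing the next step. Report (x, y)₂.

(1.082, 1.822)

At (5/2, 5/2): F = (-22.250, -1.250).
Jacobian J = [[-2·y^2, -4·x·y + 4], [-3, 2·y]].
At the point, J = [[-12.500, -21.000], [-3.000, 5.000]] (det J = -125.500).
Solving J·Δ = −F gives Δ = (-1.096, -0.407).
Then the next iterate is (x, y)₁ = (1.404, 2.093).
Round to (1.404, 2.093) and repeat: F = (-4.92886, 0.16865), J = [[-8.76130, -7.75429], [-3.000, 4.186]].
Δ = (-0.322, -0.271), so (x, y)₂ = (1.082, 1.822).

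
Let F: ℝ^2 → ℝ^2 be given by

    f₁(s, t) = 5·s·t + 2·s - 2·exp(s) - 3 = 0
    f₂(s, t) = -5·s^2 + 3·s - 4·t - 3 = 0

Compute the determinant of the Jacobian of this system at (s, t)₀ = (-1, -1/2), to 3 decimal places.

J = [[5·t - 2·exp(s) + 2, 5·s], [-10·s + 3, -4]].
At the point, J = [[-1.23576, -5.000], [13.000, -4.000]].
det J = 69.943.

69.943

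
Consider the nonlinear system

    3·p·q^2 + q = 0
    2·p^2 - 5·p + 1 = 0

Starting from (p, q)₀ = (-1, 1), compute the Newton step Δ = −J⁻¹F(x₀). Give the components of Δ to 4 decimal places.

At (-1, 1): F = (-2.0000, 8.0000).
Jacobian J = [[3·q^2, 6·p·q + 1], [4·p - 5, 0]].
At the point, J = [[3.0000, -5.0000], [-9.0000, 0.0000]] (det J = -45.0000).
Solving J·Δ = −F gives Δ = (0.8889, 0.1333).

(0.8889, 0.1333)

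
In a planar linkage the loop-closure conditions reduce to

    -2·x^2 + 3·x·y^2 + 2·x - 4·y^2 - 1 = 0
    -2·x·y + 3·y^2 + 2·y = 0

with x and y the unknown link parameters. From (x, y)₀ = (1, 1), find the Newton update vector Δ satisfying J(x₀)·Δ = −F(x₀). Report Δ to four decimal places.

(3.0000, 0.5000)

At (1, 1): F = (-2.0000, 3.0000).
Jacobian J = [[-4·x + 3·y^2 + 2, 6·x·y - 8·y], [-2·y, -2·x + 6·y + 2]].
At the point, J = [[1.0000, -2.0000], [-2.0000, 6.0000]] (det J = 2.0000).
Solving J·Δ = −F gives Δ = (3.0000, 0.5000).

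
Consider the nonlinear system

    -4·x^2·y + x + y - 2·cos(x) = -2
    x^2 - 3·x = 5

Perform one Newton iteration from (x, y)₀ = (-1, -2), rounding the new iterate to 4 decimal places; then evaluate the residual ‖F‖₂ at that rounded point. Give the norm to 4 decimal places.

At (-1, -2): F = (5.919395, -1.0000).
Jacobian J = [[-8·x·y + 2·sin(x) + 1, -4·x^2 + 1], [2·x - 3, 0]].
At the point, J = [[-16.682942, -3.0000], [-5.0000, 0.0000]] (det J = -15.0000).
Solving J·Δ = −F gives Δ = (-0.2000, 3.0853).
Then the next iterate is (x, y)₁ = (-1.2000, 1.0853).
Re-evaluating at (-1.2000, 1.0853): F = (-5.090744, 0.0400), so ‖F‖₂ = 5.0909.

5.0909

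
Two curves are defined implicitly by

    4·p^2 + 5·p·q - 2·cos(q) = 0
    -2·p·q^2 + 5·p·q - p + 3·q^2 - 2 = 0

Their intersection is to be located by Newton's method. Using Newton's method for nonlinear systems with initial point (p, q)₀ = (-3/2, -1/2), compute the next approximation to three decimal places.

At (-3/2, -1/2): F = (10.99483, 4.750).
Jacobian J = [[8·p + 5·q, 5·p + 2·sin(q)], [-2·q^2 + 5·q - 1, -4·p·q + 5·p + 6·q]].
At the point, J = [[-14.500, -8.45885], [-4.000, -13.500]] (det J = 161.91460).
Solving J·Δ = −F gives Δ = (0.669, 0.154).
Then the next iterate is (p, q)₁ = (-0.831, -0.346).

(-0.831, -0.346)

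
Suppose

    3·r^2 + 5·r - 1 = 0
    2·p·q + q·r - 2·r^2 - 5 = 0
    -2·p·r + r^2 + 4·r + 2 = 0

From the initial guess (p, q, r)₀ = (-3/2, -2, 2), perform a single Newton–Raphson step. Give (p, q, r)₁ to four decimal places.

At (-3/2, -2, 2): F = (21.0000, -11.0000, 20.0000).
Jacobian J = [[0, 0, 6·r + 5], [2·q, 2·p + r, q - 4·r], [-2·r, 0, -2·p + 2·r + 4]].
At the point, J = [[0.0000, 0.0000, 17.0000], [-4.0000, -1.0000, -10.0000], [-4.0000, 0.0000, 11.0000]] (det J = -68.0000).
Solving J·Δ = −F gives Δ = (1.6029, -5.0588, -1.2353).
Then the next iterate is (p, q, r)₁ = (0.1029, -7.0588, 0.7647).

(0.1029, -7.0588, 0.7647)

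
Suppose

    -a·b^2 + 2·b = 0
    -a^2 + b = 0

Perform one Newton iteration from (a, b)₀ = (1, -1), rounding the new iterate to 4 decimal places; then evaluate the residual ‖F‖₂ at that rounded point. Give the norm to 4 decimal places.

At (1, -1): F = (-3.0000, -2.0000).
Jacobian J = [[-b^2, -2·a·b + 2], [-2·a, 1]].
At the point, J = [[-1.0000, 4.0000], [-2.0000, 1.0000]] (det J = 7.0000).
Solving J·Δ = −F gives Δ = (-0.7143, 0.5714).
Then the next iterate is (a, b)₁ = (0.2857, -0.4286).
Re-evaluating at (0.2857, -0.4286): F = (-0.909683, -0.510224), so ‖F‖₂ = 1.0430.

1.0430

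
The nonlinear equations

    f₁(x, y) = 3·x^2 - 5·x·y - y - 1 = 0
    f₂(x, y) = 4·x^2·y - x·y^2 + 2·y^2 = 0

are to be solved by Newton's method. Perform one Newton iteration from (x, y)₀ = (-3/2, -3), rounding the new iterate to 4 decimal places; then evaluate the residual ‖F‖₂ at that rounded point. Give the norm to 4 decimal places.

3.5742

At (-3/2, -3): F = (-13.7500, 4.5000).
Jacobian J = [[6·x - 5·y, -5·x - 1], [8·x·y - y^2, 4·x^2 - 2·x·y + 4·y]].
At the point, J = [[6.0000, 6.5000], [27.0000, -12.0000]] (det J = -247.5000).
Solving J·Δ = −F gives Δ = (0.5485, 1.6091).
Then the next iterate is (x, y)₁ = (-0.9515, -1.3909).
Re-evaluating at (-0.9515, -1.3909): F = (-3.510250, 0.672962), so ‖F‖₂ = 3.5742.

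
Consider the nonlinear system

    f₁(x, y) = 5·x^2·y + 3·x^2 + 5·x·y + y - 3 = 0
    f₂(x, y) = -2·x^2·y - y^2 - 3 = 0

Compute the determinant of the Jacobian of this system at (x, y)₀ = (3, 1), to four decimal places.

-328.0000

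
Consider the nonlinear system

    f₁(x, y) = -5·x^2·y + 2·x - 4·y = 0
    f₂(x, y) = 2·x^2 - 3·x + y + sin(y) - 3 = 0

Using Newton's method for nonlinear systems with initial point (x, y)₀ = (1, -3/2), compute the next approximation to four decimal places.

(2.5396, 3.1304)

At (1, -3/2): F = (15.5000, -6.497495).
Jacobian J = [[-10·x·y + 2, -5·x^2 - 4], [4·x - 3, cos(y) + 1]].
At the point, J = [[17.0000, -9.0000], [1.0000, 1.070737]] (det J = 27.202532).
Solving J·Δ = −F gives Δ = (1.5396, 4.6304).
Then the next iterate is (x, y)₁ = (2.5396, 3.1304).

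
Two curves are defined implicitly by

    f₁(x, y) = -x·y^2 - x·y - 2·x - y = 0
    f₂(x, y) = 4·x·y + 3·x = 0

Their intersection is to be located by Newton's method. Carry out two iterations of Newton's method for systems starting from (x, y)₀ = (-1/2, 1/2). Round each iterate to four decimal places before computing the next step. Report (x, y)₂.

At (-1/2, 1/2): F = (0.8750, -2.5000).
Jacobian J = [[-y^2 - y - 2, -2·x·y - x - 1], [4·y + 3, 4·x]].
At the point, J = [[-2.7500, 0.0000], [5.0000, -2.0000]] (det J = 5.5000).
Solving J·Δ = −F gives Δ = (0.3182, -0.4545).
Then the next iterate is (x, y)₁ = (-0.1818, 0.0455).
Round to (-0.1818, 0.0455) and repeat: F = (0.326748, -0.578488), J = [[-2.047570, -0.801656], [3.1820, -0.7272]].
Δ = (0.1736, -0.0358), so (x, y)₂ = (-0.0082, 0.0097).

(-0.0082, 0.0097)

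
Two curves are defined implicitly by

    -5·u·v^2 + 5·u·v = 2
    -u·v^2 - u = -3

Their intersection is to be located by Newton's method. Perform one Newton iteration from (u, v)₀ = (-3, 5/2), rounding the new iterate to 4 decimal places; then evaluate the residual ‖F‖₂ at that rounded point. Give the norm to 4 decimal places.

At (-3, 5/2): F = (54.2500, 24.7500).
Jacobian J = [[-5·v^2 + 5·v, -10·u·v + 5·u], [-v^2 - 1, -2·u·v]].
At the point, J = [[-18.7500, 60.0000], [-7.2500, 15.0000]] (det J = 153.7500).
Solving J·Δ = −F gives Δ = (4.3659, 0.4602).
Then the next iterate is (u, v)₁ = (1.3659, 2.9602).
Re-evaluating at (1.3659, 2.9602): F = (-41.628748, -10.334987), so ‖F‖₂ = 42.8925.

42.8925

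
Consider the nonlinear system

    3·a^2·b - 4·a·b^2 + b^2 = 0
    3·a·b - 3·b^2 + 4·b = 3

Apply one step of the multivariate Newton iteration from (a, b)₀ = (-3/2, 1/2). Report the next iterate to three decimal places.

(25.455, 10.909)

At (-3/2, 1/2): F = (5.125, -4.000).
Jacobian J = [[6·a·b - 4·b^2, 3·a^2 - 8·a·b + 2·b], [3·b, 3·a - 6·b + 4]].
At the point, J = [[-5.500, 13.750], [1.500, -3.500]] (det J = -1.375).
Solving J·Δ = −F gives Δ = (26.955, 10.409).
Then the next iterate is (a, b)₁ = (25.455, 10.909).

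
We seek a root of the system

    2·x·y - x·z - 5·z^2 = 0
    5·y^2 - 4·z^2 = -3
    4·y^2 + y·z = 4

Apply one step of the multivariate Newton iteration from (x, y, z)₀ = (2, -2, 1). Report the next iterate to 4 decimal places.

At (2, -2, 1): F = (-15.0000, 19.0000, 10.0000).
Jacobian J = [[2·y - z, 2·x, -x - 10·z], [0, 10·y, -8·z], [0, 8·y + z, y]].
At the point, J = [[-5.0000, 4.0000, -12.0000], [0.0000, -20.0000, -8.0000], [0.0000, -15.0000, -2.0000]] (det J = 400.0000).
Solving J·Δ = −F gives Δ = (-5.1300, 0.5250, 1.0625).
Then the next iterate is (x, y, z)₁ = (-3.1300, -1.4750, 2.0625).

(-3.1300, -1.4750, 2.0625)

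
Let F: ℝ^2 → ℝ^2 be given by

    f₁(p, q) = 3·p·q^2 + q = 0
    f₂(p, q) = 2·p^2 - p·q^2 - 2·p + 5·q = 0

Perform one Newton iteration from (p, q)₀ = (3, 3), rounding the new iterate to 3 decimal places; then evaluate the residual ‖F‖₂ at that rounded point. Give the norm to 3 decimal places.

At (3, 3): F = (84.000, 0.000).
Jacobian J = [[3·q^2, 6·p·q + 1], [4·p - q^2 - 2, -2·p·q + 5]].
At the point, J = [[27.000, 55.000], [1.000, -13.000]] (det J = -406.000).
Solving J·Δ = −F gives Δ = (-2.690, -0.207).
Then the next iterate is (p, q)₁ = (0.310, 2.793).
Re-evaluating at (0.310, 2.793): F = (10.04779, 11.11894), so ‖F‖₂ = 14.986.

14.986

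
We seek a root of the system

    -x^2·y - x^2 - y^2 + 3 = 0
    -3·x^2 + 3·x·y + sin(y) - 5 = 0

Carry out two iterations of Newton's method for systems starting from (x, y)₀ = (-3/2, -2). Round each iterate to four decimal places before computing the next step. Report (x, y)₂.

At (-3/2, -2): F = (1.2500, -3.659297).
Jacobian J = [[-2·x·y - 2·x, -x^2 - 2·y], [-6·x + 3·y, 3·x + cos(y)]].
At the point, J = [[-3.0000, 1.7500], [3.0000, -4.916147]] (det J = 9.498441).
Solving J·Δ = −F gives Δ = (-0.0272, -0.7610).
Then the next iterate is (x, y)₁ = (-1.5272, -2.7610).
Round to (-1.5272, -2.7610) and repeat: F = (-0.515871, 0.281307), J = [[-5.378798, 3.189660], [0.8802, -5.510045]].
Δ = (-0.0725, 0.0395), so (x, y)₂ = (-1.5997, -2.7215).

(-1.5997, -2.7215)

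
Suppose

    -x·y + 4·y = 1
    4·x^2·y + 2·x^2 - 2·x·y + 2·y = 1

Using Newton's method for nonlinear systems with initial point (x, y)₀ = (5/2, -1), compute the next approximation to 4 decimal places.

At (5/2, -1): F = (-2.5000, -10.5000).
Jacobian J = [[-y, -x + 4], [8·x·y + 4·x - 2·y, 4·x^2 - 2·x + 2]].
At the point, J = [[1.0000, 1.5000], [-8.0000, 22.0000]] (det J = 34.0000).
Solving J·Δ = −F gives Δ = (1.1544, 0.8971).
Then the next iterate is (x, y)₁ = (3.6544, -0.1029).

(3.6544, -0.1029)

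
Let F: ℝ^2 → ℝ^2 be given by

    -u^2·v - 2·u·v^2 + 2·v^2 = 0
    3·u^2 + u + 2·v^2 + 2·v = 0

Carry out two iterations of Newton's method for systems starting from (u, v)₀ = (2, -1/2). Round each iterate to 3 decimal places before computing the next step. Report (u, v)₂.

(0.489, -0.237)

At (2, -1/2): F = (1.500, 13.500).
Jacobian J = [[-2·u·v - 2·v^2, -u^2 - 4·u·v + 4·v], [6·u + 1, 4·v + 2]].
At the point, J = [[1.500, -2.000], [13.000, 0.000]] (det J = 26.000).
Solving J·Δ = −F gives Δ = (-1.038, -0.029).
Then the next iterate is (u, v)₁ = (0.962, -0.529).
Round to (0.962, -0.529) and repeat: F = (0.51083, 3.24001), J = [[0.45811, -1.00585], [6.772, -0.116]].
Δ = (-0.473, 0.292), so (u, v)₂ = (0.489, -0.237).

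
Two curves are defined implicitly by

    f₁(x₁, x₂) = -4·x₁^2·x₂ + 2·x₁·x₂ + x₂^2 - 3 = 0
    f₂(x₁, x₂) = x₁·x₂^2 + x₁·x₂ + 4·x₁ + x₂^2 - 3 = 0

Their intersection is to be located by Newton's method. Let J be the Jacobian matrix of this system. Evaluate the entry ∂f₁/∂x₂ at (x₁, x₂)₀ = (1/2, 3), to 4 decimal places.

∂f₁/∂x₂ = -4·x₁^2 + 2·x₁ + 2·x₂.
At (1/2, 3) this is 6.0000.

6.0000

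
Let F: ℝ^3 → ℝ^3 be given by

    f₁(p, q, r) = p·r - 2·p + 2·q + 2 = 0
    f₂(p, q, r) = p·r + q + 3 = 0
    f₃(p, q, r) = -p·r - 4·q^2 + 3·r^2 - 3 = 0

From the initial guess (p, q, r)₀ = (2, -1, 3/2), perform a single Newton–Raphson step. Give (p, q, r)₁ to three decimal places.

(-0.778, -0.556, 0.861)

At (2, -1, 3/2): F = (-1.000, 5.000, -3.250).
Jacobian J = [[r - 2, 2, p], [r, 1, p], [-r, -8·q, -p + 6·r]].
At the point, J = [[-0.500, 2.000, 2.000], [1.500, 1.000, 2.000], [-1.500, 8.000, 7.000]] (det J = 4.500).
Solving J·Δ = −F gives Δ = (-2.778, 0.444, -0.639).
Then the next iterate is (p, q, r)₁ = (-0.778, -0.556, 0.861).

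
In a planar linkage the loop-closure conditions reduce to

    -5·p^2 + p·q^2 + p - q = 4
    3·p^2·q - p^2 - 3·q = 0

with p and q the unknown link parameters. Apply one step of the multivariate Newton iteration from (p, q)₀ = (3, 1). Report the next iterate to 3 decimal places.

(1.455, 1.148)

At (3, 1): F = (-44.000, 15.000).
Jacobian J = [[-10·p + q^2 + 1, 2·p·q - 1], [6·p·q - 2·p, 3·p^2 - 3]].
At the point, J = [[-28.000, 5.000], [12.000, 24.000]] (det J = -732.000).
Solving J·Δ = −F gives Δ = (-1.545, 0.148).
Then the next iterate is (p, q)₁ = (1.455, 1.148).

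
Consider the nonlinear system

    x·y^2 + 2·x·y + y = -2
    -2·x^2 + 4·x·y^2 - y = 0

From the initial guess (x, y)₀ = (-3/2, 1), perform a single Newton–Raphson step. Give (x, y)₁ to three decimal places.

(1.955, 2.773)

At (-3/2, 1): F = (-1.500, -11.500).
Jacobian J = [[y^2 + 2·y, 2·x·y + 2·x + 1], [-4·x + 4·y^2, 8·x·y - 1]].
At the point, J = [[3.000, -5.000], [10.000, -13.000]] (det J = 11.000).
Solving J·Δ = −F gives Δ = (3.455, 1.773).
Then the next iterate is (x, y)₁ = (1.955, 2.773).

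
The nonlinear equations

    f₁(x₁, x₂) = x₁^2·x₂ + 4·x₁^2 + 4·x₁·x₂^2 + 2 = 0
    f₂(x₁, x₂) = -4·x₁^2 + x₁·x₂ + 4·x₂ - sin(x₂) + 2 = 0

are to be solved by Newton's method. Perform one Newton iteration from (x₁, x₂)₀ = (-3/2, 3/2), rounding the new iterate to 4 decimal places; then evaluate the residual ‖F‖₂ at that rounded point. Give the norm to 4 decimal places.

0.5304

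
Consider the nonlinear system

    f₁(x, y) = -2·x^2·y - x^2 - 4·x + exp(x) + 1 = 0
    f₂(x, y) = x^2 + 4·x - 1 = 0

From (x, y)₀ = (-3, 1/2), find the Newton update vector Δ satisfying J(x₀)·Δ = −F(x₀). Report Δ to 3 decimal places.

(-2.000, -1.169)

At (-3, 1/2): F = (-4.95021, -4.000).
Jacobian J = [[-4·x·y - 2·x + exp(x) - 4, -2·x^2], [2·x + 4, 0]].
At the point, J = [[8.04979, -18.000], [-2.000, 0.000]] (det J = -36.000).
Solving J·Δ = −F gives Δ = (-2.000, -1.169).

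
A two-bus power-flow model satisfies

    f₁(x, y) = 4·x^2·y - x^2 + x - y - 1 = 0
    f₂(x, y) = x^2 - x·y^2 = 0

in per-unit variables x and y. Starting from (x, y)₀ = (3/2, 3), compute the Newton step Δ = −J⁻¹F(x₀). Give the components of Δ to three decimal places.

(-0.427, -0.965)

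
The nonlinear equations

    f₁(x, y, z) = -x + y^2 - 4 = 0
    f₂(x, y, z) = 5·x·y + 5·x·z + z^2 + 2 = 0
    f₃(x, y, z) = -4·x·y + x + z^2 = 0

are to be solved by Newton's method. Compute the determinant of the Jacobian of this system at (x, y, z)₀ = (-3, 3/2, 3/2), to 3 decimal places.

-54.000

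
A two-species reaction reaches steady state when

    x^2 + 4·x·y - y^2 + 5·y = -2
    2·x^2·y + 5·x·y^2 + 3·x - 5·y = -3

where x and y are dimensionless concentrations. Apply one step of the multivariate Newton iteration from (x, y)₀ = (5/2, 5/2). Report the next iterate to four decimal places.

At (5/2, 5/2): F = (39.5000, 107.3750).
Jacobian J = [[2·x + 4·y, 4·x - 2·y + 5], [4·x·y + 5·y^2 + 3, 2·x^2 + 10·x·y - 5]].
At the point, J = [[15.0000, 10.0000], [59.2500, 70.0000]] (det J = 457.5000).
Solving J·Δ = −F gives Δ = (-3.6967, 1.5951).
Then the next iterate is (x, y)₁ = (-1.1967, 4.0951).

(-1.1967, 4.0951)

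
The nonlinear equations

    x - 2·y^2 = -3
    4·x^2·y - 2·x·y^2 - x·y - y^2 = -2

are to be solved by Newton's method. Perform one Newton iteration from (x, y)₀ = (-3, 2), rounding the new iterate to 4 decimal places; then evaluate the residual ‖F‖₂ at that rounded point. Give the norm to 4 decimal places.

At (-3, 2): F = (-8.0000, 100.0000).
Jacobian J = [[1, -4·y], [8·x·y - 2·y^2 - y, 4·x^2 - 4·x·y - x - 2·y]].
At the point, J = [[1.0000, -8.0000], [-58.0000, 59.0000]] (det J = -405.0000).
Solving J·Δ = −F gives Δ = (0.8099, -0.8988).
Then the next iterate is (x, y)₁ = (-2.1901, 1.1012).
Re-evaluating at (-2.1901, 1.1012): F = (-1.615383, 29.638499), so ‖F‖₂ = 29.6825.

29.6825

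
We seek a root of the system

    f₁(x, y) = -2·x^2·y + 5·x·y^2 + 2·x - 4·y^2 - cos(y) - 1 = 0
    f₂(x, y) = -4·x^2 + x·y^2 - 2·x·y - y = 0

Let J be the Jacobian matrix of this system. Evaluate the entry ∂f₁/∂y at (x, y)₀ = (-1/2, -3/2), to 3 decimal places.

18.003

∂f₁/∂y = -2·x^2 + 10·x·y - 8·y + sin(y).
At (-1/2, -3/2) this is 18.003.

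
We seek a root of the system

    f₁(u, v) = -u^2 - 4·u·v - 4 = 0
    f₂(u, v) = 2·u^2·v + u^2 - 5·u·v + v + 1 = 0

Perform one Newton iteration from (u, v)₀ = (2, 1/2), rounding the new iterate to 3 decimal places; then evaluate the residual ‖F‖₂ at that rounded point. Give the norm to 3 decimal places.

At (2, 1/2): F = (-12.000, 4.500).
Jacobian J = [[-2·u - 4·v, -4·u], [4·u·v + 2·u - 5·v, 2·u^2 - 5·u + 1]].
At the point, J = [[-6.000, -8.000], [5.500, -1.000]] (det J = 50.000).
Solving J·Δ = −F gives Δ = (-0.960, -0.780).
Then the next iterate is (u, v)₁ = (1.040, -0.280).
Re-evaluating at (1.040, -0.280): F = (-3.91680, 2.65190), so ‖F‖₂ = 4.730.

4.730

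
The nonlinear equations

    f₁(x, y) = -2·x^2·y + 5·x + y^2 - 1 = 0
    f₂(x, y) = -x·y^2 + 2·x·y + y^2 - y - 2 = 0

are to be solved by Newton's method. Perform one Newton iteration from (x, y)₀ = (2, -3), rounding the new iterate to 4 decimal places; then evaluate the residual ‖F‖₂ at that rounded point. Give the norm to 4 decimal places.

22.0967

At (2, -3): F = (42.0000, -20.0000).
Jacobian J = [[-4·x·y + 5, -2·x^2 + 2·y], [-y^2 + 2·y, -2·x·y + 2·x + 2·y - 1]].
At the point, J = [[29.0000, -14.0000], [-15.0000, 9.0000]] (det J = 51.0000).
Solving J·Δ = −F gives Δ = (-1.9216, -0.9804).
Then the next iterate is (x, y)₁ = (0.0784, -3.9804).
Re-evaluating at (0.0784, -3.9804): F = (15.284516, 15.957720), so ‖F‖₂ = 22.0967.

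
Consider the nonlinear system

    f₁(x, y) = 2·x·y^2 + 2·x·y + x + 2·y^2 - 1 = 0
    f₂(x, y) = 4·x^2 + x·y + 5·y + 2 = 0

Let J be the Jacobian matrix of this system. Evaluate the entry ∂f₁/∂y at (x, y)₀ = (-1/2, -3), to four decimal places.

∂f₁/∂y = 4·x·y + 2·x + 4·y.
At (-1/2, -3) this is -7.0000.

-7.0000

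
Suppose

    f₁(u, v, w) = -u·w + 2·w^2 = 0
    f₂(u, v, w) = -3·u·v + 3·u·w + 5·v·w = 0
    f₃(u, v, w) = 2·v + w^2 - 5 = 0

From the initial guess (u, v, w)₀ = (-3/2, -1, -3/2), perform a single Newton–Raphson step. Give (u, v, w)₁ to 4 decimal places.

(-2.2095, 1.7703, -1.2365)

At (-3/2, -1, -3/2): F = (2.2500, 9.7500, -4.7500).
Jacobian J = [[-w, 0, -u + 4·w], [-3·v + 3·w, -3·u + 5·w, 3·u + 5·v], [0, 2, 2·w]].
At the point, J = [[1.5000, 0.0000, -4.5000], [-1.5000, -3.0000, -9.5000], [0.0000, 2.0000, -3.0000]] (det J = 55.5000).
Solving J·Δ = −F gives Δ = (-0.7095, 2.7703, 0.2635).
Then the next iterate is (u, v, w)₁ = (-2.2095, 1.7703, -1.2365).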